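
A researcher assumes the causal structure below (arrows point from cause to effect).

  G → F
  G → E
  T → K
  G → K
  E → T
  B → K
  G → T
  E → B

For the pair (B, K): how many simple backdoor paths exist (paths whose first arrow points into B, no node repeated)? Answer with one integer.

A backdoor path from B to K is any simple undirected path whose first edge points into B (i.e. leaves B via a parent).
Parents of B: {E}.
Enumerating:
  P1: B <- E <- G -> T -> K
  P2: B <- E <- G -> K
  P3: B <- E -> T <- G -> K
  P4: B <- E -> T -> K
That exhausts the simple backdoor paths. Count: 4.

4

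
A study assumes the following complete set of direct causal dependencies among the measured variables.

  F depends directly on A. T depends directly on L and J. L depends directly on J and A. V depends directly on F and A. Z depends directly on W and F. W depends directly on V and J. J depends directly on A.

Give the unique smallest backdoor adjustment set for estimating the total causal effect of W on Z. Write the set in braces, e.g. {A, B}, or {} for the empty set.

Variables eligible for adjustment (non-descendants of W, excluding W and Z): {A, F, J, L, T, V}.
Backdoor paths from W to Z:
  P1: W <- J <- A -> F -> Z
  P2: W <- J <- A -> V <- F -> Z
  P3: W <- J -> L <- A -> F -> Z
  P4: W <- J -> L <- A -> V <- F -> Z
  P5: W <- J -> T <- L <- A -> F -> Z
  P6: W <- J -> T <- L <- A -> V <- F -> Z
  P7: W <- V <- A -> F -> Z
  P8: W <- V <- F -> Z
The empty set is not sufficient: P1 (W <- J <- A -> F -> Z) has no collider blocking it and no conditioned non-collider, so it is open.
Try {F}:
  P1: blocked at chain node F ∈ conditioning set.
  P2: blocked at collider V (neither it nor any descendant is in the conditioning set).
  P3: blocked at collider L (neither it nor any descendant is in the conditioning set).
  P4: blocked at collider L (neither it nor any descendant is in the conditioning set).
  P5: blocked at collider T (neither it nor any descendant is in the conditioning set).
  P6: blocked at collider T (neither it nor any descendant is in the conditioning set).
  P7: blocked at chain node F ∈ conditioning set.
  P8: blocked at fork node F ∈ conditioning set.
{F} contains no descendant of W and blocks every backdoor path.
No other singleton works — e.g. {A} leaves P8 open — so {F} is the unique smallest valid adjustment set.

{F}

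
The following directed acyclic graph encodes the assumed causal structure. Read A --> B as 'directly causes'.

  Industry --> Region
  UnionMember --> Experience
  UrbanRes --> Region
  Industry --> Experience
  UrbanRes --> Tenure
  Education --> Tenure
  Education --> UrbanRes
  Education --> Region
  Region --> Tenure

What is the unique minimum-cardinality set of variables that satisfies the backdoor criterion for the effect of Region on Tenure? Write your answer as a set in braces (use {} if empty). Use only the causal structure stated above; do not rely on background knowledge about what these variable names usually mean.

{Education, UrbanRes}

Variables eligible for adjustment (non-descendants of Region, excluding Region and Tenure): {Education, Experience, Industry, UnionMember, UrbanRes}.
Backdoor paths from Region to Tenure:
  P1: Region <- Education -> UrbanRes -> Tenure
  P2: Region <- Education -> Tenure
  P3: Region <- UrbanRes <- Education -> Tenure
  P4: Region <- UrbanRes -> Tenure
The empty set is not sufficient: P1 (Region <- Education -> UrbanRes -> Tenure) has no collider blocking it and no conditioned non-collider, so it is open.
Try {Education, UrbanRes}:
  P1: blocked at fork node Education ∈ conditioning set.
  P2: blocked at fork node Education ∈ conditioning set.
  P3: blocked at chain node UrbanRes ∈ conditioning set.
  P4: blocked at fork node UrbanRes ∈ conditioning set.
{Education, UrbanRes} contains no descendant of Region and blocks every backdoor path.
Every element of {Education, UrbanRes} is needed (dropping Education leaves P2 open; dropping UrbanRes leaves P4 open), so no proper subset is valid.
Among all size-2 subsets of the eligible variables, only {Education, UrbanRes} blocks every backdoor path, so it is the unique smallest valid adjustment set.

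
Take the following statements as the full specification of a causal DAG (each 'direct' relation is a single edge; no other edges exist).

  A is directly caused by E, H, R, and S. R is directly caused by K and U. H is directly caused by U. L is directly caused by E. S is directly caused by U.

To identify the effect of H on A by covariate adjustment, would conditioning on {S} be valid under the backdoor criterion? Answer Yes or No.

Backdoor paths from H to A (paths whose first edge points into H):
  P1: H <- U -> S -> A
  P2: H <- U -> R -> A
Condition 1 (no descendant of H in the set): holds — descendants of H are {A}; none are in {S}.
Condition 2 (every backdoor path blocked by {S}):
  P1: blocked at chain node S ∈ conditioning set.
  P2: open — no interior node is in the conditioning set.
{S} does not satisfy the backdoor criterion.

No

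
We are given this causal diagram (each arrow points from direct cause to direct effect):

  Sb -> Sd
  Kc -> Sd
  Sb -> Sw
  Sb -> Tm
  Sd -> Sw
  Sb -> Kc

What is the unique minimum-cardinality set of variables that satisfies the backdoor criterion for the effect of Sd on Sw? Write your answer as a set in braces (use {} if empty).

Variables eligible for adjustment (non-descendants of Sd, excluding Sd and Sw): {Kc, Sb, Tm}.
Backdoor paths from Sd to Sw:
  P1: Sd <- Sb -> Sw
  P2: Sd <- Kc <- Sb -> Sw
The empty set is not sufficient: P1 (Sd <- Sb -> Sw) has no collider blocking it and no conditioned non-collider, so it is open.
Try {Sb}:
  P1: blocked at fork node Sb ∈ conditioning set.
  P2: blocked at fork node Sb ∈ conditioning set.
{Sb} contains no descendant of Sd and blocks every backdoor path.
No other singleton works — e.g. {Kc} leaves P1 open — so {Sb} is the unique smallest valid adjustment set.

{Sb}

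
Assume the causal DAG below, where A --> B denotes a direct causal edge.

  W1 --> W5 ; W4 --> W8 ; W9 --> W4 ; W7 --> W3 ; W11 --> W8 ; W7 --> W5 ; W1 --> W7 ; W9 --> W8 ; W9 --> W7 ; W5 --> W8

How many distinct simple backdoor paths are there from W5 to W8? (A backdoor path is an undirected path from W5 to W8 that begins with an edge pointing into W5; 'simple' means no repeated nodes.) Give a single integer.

4

A backdoor path from W5 to W8 is any simple undirected path whose first edge points into W5 (i.e. leaves W5 via a parent).
Parents of W5: {W1, W7}.
Enumerating:
  P1: W5 <- W1 -> W7 <- W9 -> W4 -> W8
  P2: W5 <- W1 -> W7 <- W9 -> W8
  P3: W5 <- W7 <- W9 -> W4 -> W8
  P4: W5 <- W7 <- W9 -> W8
That exhausts the simple backdoor paths. Count: 4.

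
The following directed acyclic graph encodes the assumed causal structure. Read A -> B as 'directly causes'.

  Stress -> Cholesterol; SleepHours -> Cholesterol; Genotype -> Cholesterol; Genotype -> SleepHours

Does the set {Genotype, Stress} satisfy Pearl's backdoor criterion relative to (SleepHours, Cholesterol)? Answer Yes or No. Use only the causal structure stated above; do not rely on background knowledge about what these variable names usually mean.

Backdoor paths from SleepHours to Cholesterol (paths whose first edge points into SleepHours):
  P1: SleepHours <- Genotype -> Cholesterol
Condition 1 (no descendant of SleepHours in the set): holds — descendants of SleepHours are {Cholesterol}; none are in {Genotype, Stress}.
Condition 2 (every backdoor path blocked by {Genotype, Stress}):
  P1: blocked at fork node Genotype ∈ conditioning set.
{Genotype, Stress} satisfies the backdoor criterion.

Yes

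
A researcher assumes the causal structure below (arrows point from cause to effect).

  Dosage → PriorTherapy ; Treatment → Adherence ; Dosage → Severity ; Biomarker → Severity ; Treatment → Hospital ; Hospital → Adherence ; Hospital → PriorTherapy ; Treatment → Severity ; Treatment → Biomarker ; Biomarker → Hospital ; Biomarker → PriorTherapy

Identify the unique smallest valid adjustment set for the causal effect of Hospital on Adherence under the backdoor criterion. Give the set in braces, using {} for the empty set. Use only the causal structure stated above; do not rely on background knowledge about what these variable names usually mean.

Variables eligible for adjustment (non-descendants of Hospital, excluding Hospital and Adherence): {Biomarker, Dosage, Severity, Treatment}.
Backdoor paths from Hospital to Adherence:
  P1: Hospital <- Treatment -> Adherence
  P2: Hospital <- Biomarker <- Treatment -> Adherence
  P3: Hospital <- Biomarker -> PriorTherapy <- Dosage -> Severity <- Treatment -> Adherence
  P4: Hospital <- Biomarker -> Severity <- Treatment -> Adherence
The empty set is not sufficient: P1 (Hospital <- Treatment -> Adherence) has no collider blocking it and no conditioned non-collider, so it is open.
Try {Treatment}:
  P1: blocked at fork node Treatment ∈ conditioning set.
  P2: blocked at fork node Treatment ∈ conditioning set.
  P3: blocked at collider PriorTherapy (neither it nor any descendant is in the conditioning set).
  P4: blocked at collider Severity (neither it nor any descendant is in the conditioning set).
{Treatment} contains no descendant of Hospital and blocks every backdoor path.
No other singleton works — e.g. {Dosage} leaves P1 open — so {Treatment} is the unique smallest valid adjustment set.

{Treatment}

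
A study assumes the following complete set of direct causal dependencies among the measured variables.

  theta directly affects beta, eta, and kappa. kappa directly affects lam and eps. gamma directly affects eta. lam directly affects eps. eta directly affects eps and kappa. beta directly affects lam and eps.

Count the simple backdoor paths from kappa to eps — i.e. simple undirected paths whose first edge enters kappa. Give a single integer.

6

A backdoor path from kappa to eps is any simple undirected path whose first edge points into kappa (i.e. leaves kappa via a parent).
Parents of kappa: {eta, theta}.
Enumerating:
  P1: kappa <- theta -> beta -> lam -> eps
  P2: kappa <- theta -> beta -> eps
  P3: kappa <- theta -> eta -> eps
  P4: kappa <- eta <- theta -> beta -> lam -> eps
  P5: kappa <- eta <- theta -> beta -> eps
  P6: kappa <- eta -> eps
That exhausts the simple backdoor paths. Count: 6.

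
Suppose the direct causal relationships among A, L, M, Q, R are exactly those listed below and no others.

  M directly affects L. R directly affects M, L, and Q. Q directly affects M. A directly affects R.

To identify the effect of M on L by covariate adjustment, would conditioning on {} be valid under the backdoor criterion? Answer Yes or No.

No

Backdoor paths from M to L (paths whose first edge points into M):
  P1: M <- R -> L
  P2: M <- Q <- R -> L
Condition 1 (no descendant of M in the set): holds — descendants of M are {L}; none are in {}.
Condition 2 (every backdoor path blocked by {}):
  P1: open — no interior node is in the conditioning set.
  P2: open — no interior node is in the conditioning set.
{} does not satisfy the backdoor criterion.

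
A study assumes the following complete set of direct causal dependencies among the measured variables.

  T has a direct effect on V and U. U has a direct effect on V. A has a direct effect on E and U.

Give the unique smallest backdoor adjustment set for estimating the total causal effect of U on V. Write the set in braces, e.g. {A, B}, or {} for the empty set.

Variables eligible for adjustment (non-descendants of U, excluding U and V): {A, E, T}.
Backdoor paths from U to V:
  P1: U <- T -> V
The empty set is not sufficient: P1 (U <- T -> V) has no collider blocking it and no conditioned non-collider, so it is open.
Try {T}:
  P1: blocked at fork node T ∈ conditioning set.
{T} contains no descendant of U and blocks every backdoor path.
No other singleton works — e.g. {A} leaves P1 open — so {T} is the unique smallest valid adjustment set.

{T}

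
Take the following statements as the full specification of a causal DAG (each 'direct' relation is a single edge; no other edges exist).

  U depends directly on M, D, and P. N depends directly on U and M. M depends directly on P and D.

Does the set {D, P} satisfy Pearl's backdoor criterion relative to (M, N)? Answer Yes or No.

Backdoor paths from M to N (paths whose first edge points into M):
  P1: M <- P -> U -> N
  P2: M <- D -> U -> N
Condition 1 (no descendant of M in the set): holds — descendants of M are {N, U}; none are in {D, P}.
Condition 2 (every backdoor path blocked by {D, P}):
  P1: blocked at fork node P ∈ conditioning set.
  P2: blocked at fork node D ∈ conditioning set.
{D, P} satisfies the backdoor criterion.

Yes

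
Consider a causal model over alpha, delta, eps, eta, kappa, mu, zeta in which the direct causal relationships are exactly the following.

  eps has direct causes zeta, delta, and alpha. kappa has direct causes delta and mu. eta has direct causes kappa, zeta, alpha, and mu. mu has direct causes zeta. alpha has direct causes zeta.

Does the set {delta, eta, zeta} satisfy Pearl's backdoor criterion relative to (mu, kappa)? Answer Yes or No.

Backdoor paths from mu to kappa (paths whose first edge points into mu):
  P1: mu <- zeta -> alpha -> eta <- kappa
  P2: mu <- zeta -> alpha -> eps <- delta -> kappa
  P3: mu <- zeta -> eta <- kappa
  P4: mu <- zeta -> eta <- alpha -> eps <- delta -> kappa
  P5: mu <- zeta -> eps <- delta -> kappa
  P6: mu <- zeta -> eps <- alpha -> eta <- kappa
Condition 1 (no descendant of mu in the set): FAILS — eta is a descendant of mu.
Condition 2 (every backdoor path blocked by {delta, eta, zeta}):
  P1: blocked at fork node zeta ∈ conditioning set.
  P2: blocked at fork node zeta ∈ conditioning set.
  P3: blocked at fork node zeta ∈ conditioning set.
  P4: blocked at fork node zeta ∈ conditioning set.
  P5: blocked at fork node zeta ∈ conditioning set.
  P6: blocked at fork node zeta ∈ conditioning set.
{delta, eta, zeta} does not satisfy the backdoor criterion.

No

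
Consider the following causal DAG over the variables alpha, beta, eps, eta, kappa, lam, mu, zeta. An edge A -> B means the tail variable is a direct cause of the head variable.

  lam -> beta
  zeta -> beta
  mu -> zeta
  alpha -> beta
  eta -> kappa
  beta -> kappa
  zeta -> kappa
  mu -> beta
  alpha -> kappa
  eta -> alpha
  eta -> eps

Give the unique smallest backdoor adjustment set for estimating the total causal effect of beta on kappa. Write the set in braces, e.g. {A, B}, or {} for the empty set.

Variables eligible for adjustment (non-descendants of beta, excluding beta and kappa): {alpha, eps, eta, lam, mu, zeta}.
Backdoor paths from beta to kappa:
  P1: beta <- alpha <- eta -> kappa
  P2: beta <- alpha -> kappa
  P3: beta <- mu -> zeta -> kappa
  P4: beta <- zeta -> kappa
The empty set is not sufficient: P1 (beta <- alpha <- eta -> kappa) has no collider blocking it and no conditioned non-collider, so it is open.
Try {alpha, zeta}:
  P1: blocked at chain node alpha ∈ conditioning set.
  P2: blocked at fork node alpha ∈ conditioning set.
  P3: blocked at chain node zeta ∈ conditioning set.
  P4: blocked at fork node zeta ∈ conditioning set.
{alpha, zeta} contains no descendant of beta and blocks every backdoor path.
Every element of {alpha, zeta} is needed (dropping alpha leaves P1 open; dropping zeta leaves P3 open), so no proper subset is valid.
Among all size-2 subsets of the eligible variables, only {alpha, zeta} blocks every backdoor path, so it is the unique smallest valid adjustment set.

{alpha, zeta}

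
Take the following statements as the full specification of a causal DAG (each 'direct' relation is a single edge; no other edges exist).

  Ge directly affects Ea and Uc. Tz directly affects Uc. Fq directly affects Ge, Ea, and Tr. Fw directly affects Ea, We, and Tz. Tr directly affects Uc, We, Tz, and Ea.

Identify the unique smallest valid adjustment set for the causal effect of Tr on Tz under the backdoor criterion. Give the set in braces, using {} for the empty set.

{}

Variables eligible for adjustment (non-descendants of Tr, excluding Tr and Tz): {Fq, Fw, Ge}.
Backdoor paths from Tr to Tz:
  P1: Tr <- Fq -> Ge -> Uc <- Tz
  P2: Tr <- Fq -> Ge -> Ea <- Fw -> Tz
  P3: Tr <- Fq -> Ea <- Fw -> Tz
  P4: Tr <- Fq -> Ea <- Ge -> Uc <- Tz
Each backdoor path contains an unconditioned collider, so every path is already blocked with the empty conditioning set:
  P1: blocked at collider Uc (neither it nor any descendant is in the conditioning set).
  P2: blocked at collider Ea (neither it nor any descendant is in the conditioning set).
  P3: blocked at collider Ea (neither it nor any descendant is in the conditioning set).
  P4: blocked at collider Ea (neither it nor any descendant is in the conditioning set).
The empty set is therefore the unique smallest valid set.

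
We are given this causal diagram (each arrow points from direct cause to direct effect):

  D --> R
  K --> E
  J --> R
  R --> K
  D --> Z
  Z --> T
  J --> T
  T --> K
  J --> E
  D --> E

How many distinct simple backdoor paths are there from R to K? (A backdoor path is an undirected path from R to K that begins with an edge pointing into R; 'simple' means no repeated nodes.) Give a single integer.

A backdoor path from R to K is any simple undirected path whose first edge points into R (i.e. leaves R via a parent).
Parents of R: {D, J}.
Enumerating:
  P1: R <- D -> Z -> T <- J -> E <- K
  P2: R <- D -> Z -> T -> K
  P3: R <- D -> E <- J -> T -> K
  P4: R <- D -> E <- K
  P5: R <- J -> T <- Z <- D -> E <- K
  P6: R <- J -> T -> K
  P7: R <- J -> E <- D -> Z -> T -> K
  P8: R <- J -> E <- K
That exhausts the simple backdoor paths. Count: 8.

8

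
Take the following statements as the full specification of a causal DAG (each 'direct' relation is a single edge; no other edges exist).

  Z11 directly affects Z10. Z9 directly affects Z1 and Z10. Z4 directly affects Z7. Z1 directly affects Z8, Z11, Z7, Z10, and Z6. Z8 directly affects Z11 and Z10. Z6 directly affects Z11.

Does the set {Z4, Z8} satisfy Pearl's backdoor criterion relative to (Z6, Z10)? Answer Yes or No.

No

Backdoor paths from Z6 to Z10 (paths whose first edge points into Z6):
  P1: Z6 <- Z1 <- Z9 -> Z10
  P2: Z6 <- Z1 -> Z8 -> Z11 -> Z10
  P3: Z6 <- Z1 -> Z8 -> Z10
  P4: Z6 <- Z1 -> Z11 <- Z8 -> Z10
  P5: Z6 <- Z1 -> Z11 -> Z10
  P6: Z6 <- Z1 -> Z10
Condition 1 (no descendant of Z6 in the set): holds — descendants of Z6 are {Z10, Z11}; none are in {Z4, Z8}.
Condition 2 (every backdoor path blocked by {Z4, Z8}):
  P1: open — no interior node is in the conditioning set.
  P2: blocked at chain node Z8 ∈ conditioning set.
  P3: blocked at chain node Z8 ∈ conditioning set.
  P4: blocked at collider Z11 (neither it nor any descendant is in the conditioning set).
  P5: open — no interior node is in the conditioning set.
  P6: open — no interior node is in the conditioning set.
{Z4, Z8} does not satisfy the backdoor criterion.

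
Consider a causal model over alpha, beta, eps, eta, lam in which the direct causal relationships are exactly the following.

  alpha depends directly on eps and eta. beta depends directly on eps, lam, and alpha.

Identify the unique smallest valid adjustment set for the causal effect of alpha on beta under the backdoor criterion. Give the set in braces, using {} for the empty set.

Variables eligible for adjustment (non-descendants of alpha, excluding alpha and beta): {eps, eta, lam}.
Backdoor paths from alpha to beta:
  P1: alpha <- eps -> beta
The empty set is not sufficient: P1 (alpha <- eps -> beta) has no collider blocking it and no conditioned non-collider, so it is open.
Try {eps}:
  P1: blocked at fork node eps ∈ conditioning set.
{eps} contains no descendant of alpha and blocks every backdoor path.
No other singleton works — e.g. {eta} leaves P1 open — so {eps} is the unique smallest valid adjustment set.

{eps}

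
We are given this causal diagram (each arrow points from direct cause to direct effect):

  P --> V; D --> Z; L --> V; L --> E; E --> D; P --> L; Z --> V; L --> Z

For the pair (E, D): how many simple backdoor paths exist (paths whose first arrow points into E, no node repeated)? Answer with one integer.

3

A backdoor path from E to D is any simple undirected path whose first edge points into E (i.e. leaves E via a parent).
Parents of E: {L}.
Enumerating:
  P1: E <- L <- P -> V <- Z <- D
  P2: E <- L -> Z <- D
  P3: E <- L -> V <- Z <- D
That exhausts the simple backdoor paths. Count: 3.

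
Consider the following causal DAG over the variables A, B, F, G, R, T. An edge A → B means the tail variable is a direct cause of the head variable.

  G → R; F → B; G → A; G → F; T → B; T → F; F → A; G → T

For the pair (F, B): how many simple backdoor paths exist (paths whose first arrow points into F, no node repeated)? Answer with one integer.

A backdoor path from F to B is any simple undirected path whose first edge points into F (i.e. leaves F via a parent).
Parents of F: {G, T}.
Enumerating:
  P1: F <- G -> T -> B
  P2: F <- T -> B
That exhausts the simple backdoor paths. Count: 2.

2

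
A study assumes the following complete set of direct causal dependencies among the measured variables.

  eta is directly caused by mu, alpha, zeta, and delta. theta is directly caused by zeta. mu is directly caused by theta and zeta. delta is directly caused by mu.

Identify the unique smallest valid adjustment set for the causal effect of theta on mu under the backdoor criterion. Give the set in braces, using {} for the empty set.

Variables eligible for adjustment (non-descendants of theta, excluding theta and mu): {alpha, zeta}.
Backdoor paths from theta to mu:
  P1: theta <- zeta -> mu
  P2: theta <- zeta -> eta <- mu
  P3: theta <- zeta -> eta <- delta <- mu
The empty set is not sufficient: P1 (theta <- zeta -> mu) has no collider blocking it and no conditioned non-collider, so it is open.
Try {zeta}:
  P1: blocked at fork node zeta ∈ conditioning set.
  P2: blocked at fork node zeta ∈ conditioning set.
  P3: blocked at fork node zeta ∈ conditioning set.
{zeta} contains no descendant of theta and blocks every backdoor path.
No other singleton works — e.g. {alpha} leaves P1 open — so {zeta} is the unique smallest valid adjustment set.

{zeta}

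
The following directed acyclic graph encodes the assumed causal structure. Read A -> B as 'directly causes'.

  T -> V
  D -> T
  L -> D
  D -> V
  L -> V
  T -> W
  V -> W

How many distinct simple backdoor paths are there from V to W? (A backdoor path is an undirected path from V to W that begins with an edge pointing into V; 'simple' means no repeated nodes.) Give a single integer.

A backdoor path from V to W is any simple undirected path whose first edge points into V (i.e. leaves V via a parent).
Parents of V: {D, L, T}.
Enumerating:
  P1: V <- L -> D -> T -> W
  P2: V <- D -> T -> W
  P3: V <- T -> W
That exhausts the simple backdoor paths. Count: 3.

3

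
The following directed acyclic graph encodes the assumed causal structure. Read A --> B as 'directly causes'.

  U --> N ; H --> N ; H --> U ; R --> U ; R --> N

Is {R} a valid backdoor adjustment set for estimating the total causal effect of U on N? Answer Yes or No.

No

Backdoor paths from U to N (paths whose first edge points into U):
  P1: U <- H -> N
  P2: U <- R -> N
Condition 1 (no descendant of U in the set): holds — descendants of U are {N}; none are in {R}.
Condition 2 (every backdoor path blocked by {R}):
  P1: open — no interior node is in the conditioning set.
  P2: blocked at fork node R ∈ conditioning set.
{R} does not satisfy the backdoor criterion.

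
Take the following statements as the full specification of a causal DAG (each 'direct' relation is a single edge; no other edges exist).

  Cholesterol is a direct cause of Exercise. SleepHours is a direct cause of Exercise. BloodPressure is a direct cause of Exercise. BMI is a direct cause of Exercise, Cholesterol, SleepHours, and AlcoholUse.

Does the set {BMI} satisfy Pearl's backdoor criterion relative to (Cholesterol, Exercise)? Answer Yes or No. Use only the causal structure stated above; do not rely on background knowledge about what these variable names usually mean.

Backdoor paths from Cholesterol to Exercise (paths whose first edge points into Cholesterol):
  P1: Cholesterol <- BMI -> SleepHours -> Exercise
  P2: Cholesterol <- BMI -> Exercise
Condition 1 (no descendant of Cholesterol in the set): holds — descendants of Cholesterol are {Exercise}; none are in {BMI}.
Condition 2 (every backdoor path blocked by {BMI}):
  P1: blocked at fork node BMI ∈ conditioning set.
  P2: blocked at fork node BMI ∈ conditioning set.
{BMI} satisfies the backdoor criterion.

Yes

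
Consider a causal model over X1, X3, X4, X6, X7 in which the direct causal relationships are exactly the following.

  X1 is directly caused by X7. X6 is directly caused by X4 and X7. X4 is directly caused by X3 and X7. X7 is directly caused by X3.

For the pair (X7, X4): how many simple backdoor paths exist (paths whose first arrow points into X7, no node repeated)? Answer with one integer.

A backdoor path from X7 to X4 is any simple undirected path whose first edge points into X7 (i.e. leaves X7 via a parent).
Parents of X7: {X3}.
Enumerating:
  P1: X7 <- X3 -> X4
That exhausts the simple backdoor paths. Count: 1.

1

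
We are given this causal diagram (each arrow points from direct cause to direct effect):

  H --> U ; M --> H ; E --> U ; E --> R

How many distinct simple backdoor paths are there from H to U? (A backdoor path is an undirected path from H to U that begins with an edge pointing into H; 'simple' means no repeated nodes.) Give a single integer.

A backdoor path from H to U is any simple undirected path whose first edge points into H (i.e. leaves H via a parent).
Parents of H: {M}.
No simple path from any parent of H reaches U without revisiting H, so there are no backdoor paths.

0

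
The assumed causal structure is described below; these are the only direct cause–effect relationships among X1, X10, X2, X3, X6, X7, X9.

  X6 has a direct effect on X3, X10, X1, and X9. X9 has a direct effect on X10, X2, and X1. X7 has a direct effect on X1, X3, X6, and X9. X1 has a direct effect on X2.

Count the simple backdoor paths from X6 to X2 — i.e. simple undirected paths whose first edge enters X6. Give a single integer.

A backdoor path from X6 to X2 is any simple undirected path whose first edge points into X6 (i.e. leaves X6 via a parent).
Parents of X6: {X7}.
Enumerating:
  P1: X6 <- X7 -> X9 -> X1 -> X2
  P2: X6 <- X7 -> X9 -> X2
  P3: X6 <- X7 -> X1 <- X9 -> X2
  P4: X6 <- X7 -> X1 -> X2
That exhausts the simple backdoor paths. Count: 4.

4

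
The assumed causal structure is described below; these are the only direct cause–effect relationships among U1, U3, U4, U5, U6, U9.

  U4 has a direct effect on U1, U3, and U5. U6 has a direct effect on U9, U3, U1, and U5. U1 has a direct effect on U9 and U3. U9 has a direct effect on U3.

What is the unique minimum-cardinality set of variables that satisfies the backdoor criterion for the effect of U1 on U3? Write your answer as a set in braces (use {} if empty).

Variables eligible for adjustment (non-descendants of U1, excluding U1 and U3): {U4, U5, U6}.
Backdoor paths from U1 to U3:
  P1: U1 <- U6 -> U5 <- U4 -> U3
  P2: U1 <- U6 -> U9 -> U3
  P3: U1 <- U6 -> U3
  P4: U1 <- U4 -> U5 <- U6 -> U9 -> U3
  P5: U1 <- U4 -> U5 <- U6 -> U3
  P6: U1 <- U4 -> U3
The empty set is not sufficient: P2 (U1 <- U6 -> U9 -> U3) has no collider blocking it and no conditioned non-collider, so it is open.
Try {U4, U6}:
  P1: blocked at fork node U6 ∈ conditioning set.
  P2: blocked at fork node U6 ∈ conditioning set.
  P3: blocked at fork node U6 ∈ conditioning set.
  P4: blocked at fork node U4 ∈ conditioning set.
  P5: blocked at fork node U4 ∈ conditioning set.
  P6: blocked at fork node U4 ∈ conditioning set.
{U4, U6} contains no descendant of U1 and blocks every backdoor path.
Every element of {U4, U6} is needed (dropping U4 leaves P6 open; dropping U6 leaves P2 open), so no proper subset is valid.
Among all size-2 subsets of the eligible variables, only {U4, U6} blocks every backdoor path, so it is the unique smallest valid adjustment set.

{U4, U6}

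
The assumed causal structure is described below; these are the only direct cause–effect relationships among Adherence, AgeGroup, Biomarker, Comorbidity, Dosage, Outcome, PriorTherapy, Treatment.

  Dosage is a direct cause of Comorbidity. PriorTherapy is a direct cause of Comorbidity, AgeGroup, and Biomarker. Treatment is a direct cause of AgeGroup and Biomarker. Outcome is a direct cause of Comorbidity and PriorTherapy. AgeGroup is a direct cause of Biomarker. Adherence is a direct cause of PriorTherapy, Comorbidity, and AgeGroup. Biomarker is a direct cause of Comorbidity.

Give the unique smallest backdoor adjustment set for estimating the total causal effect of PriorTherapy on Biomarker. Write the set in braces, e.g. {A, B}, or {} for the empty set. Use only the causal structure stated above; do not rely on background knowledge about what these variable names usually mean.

Variables eligible for adjustment (non-descendants of PriorTherapy, excluding PriorTherapy and Biomarker): {Adherence, Dosage, Outcome, Treatment}.
Backdoor paths from PriorTherapy to Biomarker:
  P1: PriorTherapy <- Outcome -> Comorbidity <- Adherence -> AgeGroup <- Treatment -> Biomarker
  P2: PriorTherapy <- Outcome -> Comorbidity <- Adherence -> AgeGroup -> Biomarker
  P3: PriorTherapy <- Outcome -> Comorbidity <- Biomarker
  P4: PriorTherapy <- Adherence -> AgeGroup <- Treatment -> Biomarker
  P5: PriorTherapy <- Adherence -> AgeGroup -> Biomarker
  P6: PriorTherapy <- Adherence -> Comorbidity <- Biomarker
The empty set is not sufficient: P5 (PriorTherapy <- Adherence -> AgeGroup -> Biomarker) has no collider blocking it and no conditioned non-collider, so it is open.
Try {Adherence}:
  P1: blocked at collider Comorbidity (neither it nor any descendant is in the conditioning set).
  P2: blocked at collider Comorbidity (neither it nor any descendant is in the conditioning set).
  P3: blocked at collider Comorbidity (neither it nor any descendant is in the conditioning set).
  P4: blocked at fork node Adherence ∈ conditioning set.
  P5: blocked at fork node Adherence ∈ conditioning set.
  P6: blocked at fork node Adherence ∈ conditioning set.
{Adherence} contains no descendant of PriorTherapy and blocks every backdoor path.
No other singleton works — e.g. {Outcome} leaves P5 open — so {Adherence} is the unique smallest valid adjustment set.

{Adherence}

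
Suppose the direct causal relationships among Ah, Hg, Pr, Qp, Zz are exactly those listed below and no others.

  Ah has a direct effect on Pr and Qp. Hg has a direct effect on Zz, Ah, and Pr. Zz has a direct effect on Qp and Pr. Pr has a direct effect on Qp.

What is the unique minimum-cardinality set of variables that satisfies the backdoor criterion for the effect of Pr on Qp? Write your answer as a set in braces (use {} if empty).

Variables eligible for adjustment (non-descendants of Pr, excluding Pr and Qp): {Ah, Hg, Zz}.
Backdoor paths from Pr to Qp:
  P1: Pr <- Hg -> Zz -> Qp
  P2: Pr <- Hg -> Ah -> Qp
  P3: Pr <- Zz <- Hg -> Ah -> Qp
  P4: Pr <- Zz -> Qp
  P5: Pr <- Ah <- Hg -> Zz -> Qp
  P6: Pr <- Ah -> Qp
The empty set is not sufficient: P1 (Pr <- Hg -> Zz -> Qp) has no collider blocking it and no conditioned non-collider, so it is open.
Try {Ah, Zz}:
  P1: blocked at chain node Zz ∈ conditioning set.
  P2: blocked at chain node Ah ∈ conditioning set.
  P3: blocked at chain node Zz ∈ conditioning set.
  P4: blocked at fork node Zz ∈ conditioning set.
  P5: blocked at chain node Ah ∈ conditioning set.
  P6: blocked at fork node Ah ∈ conditioning set.
{Ah, Zz} contains no descendant of Pr and blocks every backdoor path.
Every element of {Ah, Zz} is needed (dropping Ah leaves P2 open; dropping Zz leaves P1 open), so no proper subset is valid.
Among all size-2 subsets of the eligible variables, only {Ah, Zz} blocks every backdoor path, so it is the unique smallest valid adjustment set.

{Ah, Zz}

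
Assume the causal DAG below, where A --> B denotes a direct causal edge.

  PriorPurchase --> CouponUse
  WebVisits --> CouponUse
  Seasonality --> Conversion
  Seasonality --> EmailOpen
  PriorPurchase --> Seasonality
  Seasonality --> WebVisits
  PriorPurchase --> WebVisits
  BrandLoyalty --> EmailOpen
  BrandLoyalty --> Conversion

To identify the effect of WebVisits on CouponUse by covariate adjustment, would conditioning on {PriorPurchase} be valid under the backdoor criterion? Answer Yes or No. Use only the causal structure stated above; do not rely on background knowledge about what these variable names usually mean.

Backdoor paths from WebVisits to CouponUse (paths whose first edge points into WebVisits):
  P1: WebVisits <- PriorPurchase -> CouponUse
  P2: WebVisits <- Seasonality <- PriorPurchase -> CouponUse
Condition 1 (no descendant of WebVisits in the set): holds — descendants of WebVisits are {CouponUse}; none are in {PriorPurchase}.
Condition 2 (every backdoor path blocked by {PriorPurchase}):
  P1: blocked at fork node PriorPurchase ∈ conditioning set.
  P2: blocked at fork node PriorPurchase ∈ conditioning set.
{PriorPurchase} satisfies the backdoor criterion.

Yes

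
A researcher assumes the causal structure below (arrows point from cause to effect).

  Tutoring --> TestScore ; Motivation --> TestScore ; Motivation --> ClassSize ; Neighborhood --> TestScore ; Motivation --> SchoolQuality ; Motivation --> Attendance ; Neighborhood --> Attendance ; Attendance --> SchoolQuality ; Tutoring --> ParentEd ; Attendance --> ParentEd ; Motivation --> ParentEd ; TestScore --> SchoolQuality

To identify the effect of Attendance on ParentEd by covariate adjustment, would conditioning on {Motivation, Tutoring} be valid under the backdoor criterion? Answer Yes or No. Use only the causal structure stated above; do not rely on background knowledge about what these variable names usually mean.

Yes

Backdoor paths from Attendance to ParentEd (paths whose first edge points into Attendance):
  P1: Attendance <- Neighborhood -> TestScore <- Tutoring -> ParentEd
  P2: Attendance <- Neighborhood -> TestScore <- Motivation -> ParentEd
  P3: Attendance <- Neighborhood -> TestScore -> SchoolQuality <- Motivation -> ParentEd
  P4: Attendance <- Motivation -> TestScore <- Tutoring -> ParentEd
  P5: Attendance <- Motivation -> SchoolQuality <- TestScore <- Tutoring -> ParentEd
  P6: Attendance <- Motivation -> ParentEd
Condition 1 (no descendant of Attendance in the set): holds — descendants of Attendance are {ParentEd, SchoolQuality}; none are in {Motivation, Tutoring}.
Condition 2 (every backdoor path blocked by {Motivation, Tutoring}):
  P1: blocked at collider TestScore (neither it nor any descendant is in the conditioning set).
  P2: blocked at collider TestScore (neither it nor any descendant is in the conditioning set).
  P3: blocked at collider SchoolQuality (neither it nor any descendant is in the conditioning set).
  P4: blocked at fork node Motivation ∈ conditioning set.
  P5: blocked at fork node Motivation ∈ conditioning set.
  P6: blocked at fork node Motivation ∈ conditioning set.
{Motivation, Tutoring} satisfies the backdoor criterion.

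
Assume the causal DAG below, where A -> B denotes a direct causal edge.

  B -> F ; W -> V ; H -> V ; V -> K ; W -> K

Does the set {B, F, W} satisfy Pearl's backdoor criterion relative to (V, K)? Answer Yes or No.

Yes

Backdoor paths from V to K (paths whose first edge points into V):
  P1: V <- W -> K
Condition 1 (no descendant of V in the set): holds — descendants of V are {K}; none are in {B, F, W}.
Condition 2 (every backdoor path blocked by {B, F, W}):
  P1: blocked at fork node W ∈ conditioning set.
{B, F, W} satisfies the backdoor criterion.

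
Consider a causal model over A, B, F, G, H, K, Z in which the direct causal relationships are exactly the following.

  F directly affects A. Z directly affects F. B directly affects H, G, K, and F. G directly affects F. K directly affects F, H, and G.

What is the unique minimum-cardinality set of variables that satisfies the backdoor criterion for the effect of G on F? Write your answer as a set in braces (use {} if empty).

{B, K}

Variables eligible for adjustment (non-descendants of G, excluding G and F): {B, H, K, Z}.
Backdoor paths from G to F:
  P1: G <- B -> K -> F
  P2: G <- B -> F
  P3: G <- B -> H <- K -> F
  P4: G <- K <- B -> F
  P5: G <- K -> F
  P6: G <- K -> H <- B -> F
The empty set is not sufficient: P1 (G <- B -> K -> F) has no collider blocking it and no conditioned non-collider, so it is open.
Try {B, K}:
  P1: blocked at fork node B ∈ conditioning set.
  P2: blocked at fork node B ∈ conditioning set.
  P3: blocked at fork node B ∈ conditioning set.
  P4: blocked at chain node K ∈ conditioning set.
  P5: blocked at fork node K ∈ conditioning set.
  P6: blocked at fork node K ∈ conditioning set.
{B, K} contains no descendant of G and blocks every backdoor path.
Every element of {B, K} is needed (dropping B leaves P2 open; dropping K leaves P5 open), so no proper subset is valid.
Among all size-2 subsets of the eligible variables, only {B, K} blocks every backdoor path, so it is the unique smallest valid adjustment set.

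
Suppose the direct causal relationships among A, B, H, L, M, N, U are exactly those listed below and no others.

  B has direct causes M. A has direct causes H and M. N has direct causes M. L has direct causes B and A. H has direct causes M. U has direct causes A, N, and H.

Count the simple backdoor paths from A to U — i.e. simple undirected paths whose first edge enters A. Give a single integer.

A backdoor path from A to U is any simple undirected path whose first edge points into A (i.e. leaves A via a parent).
Parents of A: {H, M}.
Enumerating:
  P1: A <- M -> H -> U
  P2: A <- M -> N -> U
  P3: A <- H <- M -> N -> U
  P4: A <- H -> U
That exhausts the simple backdoor paths. Count: 4.

4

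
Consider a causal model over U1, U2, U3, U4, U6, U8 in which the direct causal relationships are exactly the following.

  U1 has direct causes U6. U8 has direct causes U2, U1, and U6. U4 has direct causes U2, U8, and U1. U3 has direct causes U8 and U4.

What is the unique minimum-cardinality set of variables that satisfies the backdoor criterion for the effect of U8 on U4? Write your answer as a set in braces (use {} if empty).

{U1, U2}

Variables eligible for adjustment (non-descendants of U8, excluding U8 and U4): {U1, U2, U6}.
Backdoor paths from U8 to U4:
  P1: U8 <- U2 -> U4
  P2: U8 <- U6 -> U1 -> U4
  P3: U8 <- U1 -> U4
The empty set is not sufficient: P1 (U8 <- U2 -> U4) has no collider blocking it and no conditioned non-collider, so it is open.
Try {U1, U2}:
  P1: blocked at fork node U2 ∈ conditioning set.
  P2: blocked at chain node U1 ∈ conditioning set.
  P3: blocked at fork node U1 ∈ conditioning set.
{U1, U2} contains no descendant of U8 and blocks every backdoor path.
Every element of {U1, U2} is needed (dropping U1 leaves P2 open; dropping U2 leaves P1 open), so no proper subset is valid.
Among all size-2 subsets of the eligible variables, only {U1, U2} blocks every backdoor path, so it is the unique smallest valid adjustment set.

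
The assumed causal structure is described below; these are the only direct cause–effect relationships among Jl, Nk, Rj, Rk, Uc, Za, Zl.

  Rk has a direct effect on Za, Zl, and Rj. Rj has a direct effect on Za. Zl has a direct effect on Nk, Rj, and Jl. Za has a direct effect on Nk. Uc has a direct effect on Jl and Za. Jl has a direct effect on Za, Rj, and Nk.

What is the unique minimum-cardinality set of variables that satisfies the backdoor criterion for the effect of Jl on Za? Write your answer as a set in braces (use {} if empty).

Variables eligible for adjustment (non-descendants of Jl, excluding Jl and Za): {Rk, Uc, Zl}.
Backdoor paths from Jl to Za:
  P1: Jl <- Uc -> Za
  P2: Jl <- Zl <- Rk -> Rj -> Za
  P3: Jl <- Zl <- Rk -> Za
  P4: Jl <- Zl -> Rj <- Rk -> Za
  P5: Jl <- Zl -> Rj -> Za
  P6: Jl <- Zl -> Nk <- Za
The empty set is not sufficient: P1 (Jl <- Uc -> Za) has no collider blocking it and no conditioned non-collider, so it is open.
Try {Uc, Zl}:
  P1: blocked at fork node Uc ∈ conditioning set.
  P2: blocked at chain node Zl ∈ conditioning set.
  P3: blocked at chain node Zl ∈ conditioning set.
  P4: blocked at fork node Zl ∈ conditioning set.
  P5: blocked at fork node Zl ∈ conditioning set.
  P6: blocked at fork node Zl ∈ conditioning set.
{Uc, Zl} contains no descendant of Jl and blocks every backdoor path.
Every element of {Uc, Zl} is needed (dropping Uc leaves P1 open; dropping Zl leaves P2 open), so no proper subset is valid.
Among all size-2 subsets of the eligible variables, only {Uc, Zl} blocks every backdoor path, so it is the unique smallest valid adjustment set.

{Uc, Zl}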